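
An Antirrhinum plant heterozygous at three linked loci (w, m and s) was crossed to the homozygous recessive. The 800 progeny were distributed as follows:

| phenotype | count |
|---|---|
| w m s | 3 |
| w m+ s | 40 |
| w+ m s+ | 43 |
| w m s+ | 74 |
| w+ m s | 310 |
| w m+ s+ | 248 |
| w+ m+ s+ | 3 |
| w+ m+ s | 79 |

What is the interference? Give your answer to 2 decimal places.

0.66

The two most frequent reciprocal classes, w m+ s+ and w+ m s, are the parental types, so the F1 was w m+ s+ / w+ m s.
The two rarest classes, w+ m+ s+ and w m s, are the double crossovers. Comparing them with the parentals, only the w allele has switched, so w is the middle locus and the order is s – w – m.
s–w: (83 + 6)/800 = 0.1113; w–m: (153 + 6)/800 = 0.1988.
Expected DCO frequency = 0.1113 × 0.1988 ≈ 0.02213; observed = 6/800 ≈ 0.00750.
Coefficient of coincidence = 0.00750/0.02213 ≈ 0.34; interference = 1 − 0.34 = 0.66.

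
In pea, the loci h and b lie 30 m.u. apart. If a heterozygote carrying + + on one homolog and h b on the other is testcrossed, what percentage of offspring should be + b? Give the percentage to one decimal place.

A map distance of 30 m.u. corresponds to a recombination frequency of 0.300.
The F1 is + + / h b, so + b is a recombinant gamete class with expected frequency r/2 = 0.300/2 = 0.1500.
That is 0.1500 = 15.0% of the progeny.

15.0%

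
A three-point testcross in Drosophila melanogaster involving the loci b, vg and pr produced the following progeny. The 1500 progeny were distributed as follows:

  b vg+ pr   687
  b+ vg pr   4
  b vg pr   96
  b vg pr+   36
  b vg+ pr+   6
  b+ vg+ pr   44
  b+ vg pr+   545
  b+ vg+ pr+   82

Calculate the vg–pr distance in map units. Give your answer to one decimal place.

The two most frequent reciprocal classes, b+ vg pr+ and b vg+ pr, are the parental types, so the F1 was b+ vg pr+ / b vg+ pr.
The two rarest classes, b+ vg pr and b vg+ pr+, are the double crossovers. Comparing them with the parentals, only the pr allele has switched, so pr is the middle locus and the order is b – pr – vg.
Crossovers in the pr–vg interval produce the single-crossover classes b+ vg+ pr+ and b vg pr (82 + 96 = 178) plus the double crossovers (10).
RF(pr–vg) = (178 + 10) / 1500 = 188/1500 = 0.1253 → 12.5 map units.

12.5 map units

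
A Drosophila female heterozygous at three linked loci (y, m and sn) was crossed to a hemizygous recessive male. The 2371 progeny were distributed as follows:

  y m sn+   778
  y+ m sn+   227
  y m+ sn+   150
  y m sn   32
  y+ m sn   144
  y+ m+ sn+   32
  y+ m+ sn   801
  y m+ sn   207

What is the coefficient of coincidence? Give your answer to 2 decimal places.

0.85

The two most frequent reciprocal classes, y m sn+ and y+ m+ sn, are the parental types, so the F1 was y m sn+ / y+ m+ sn.
The two rarest classes, y m sn and y+ m+ sn+, are the double crossovers. Comparing them with the parentals, only the sn allele has switched, so sn is the middle locus and the order is m – sn – y.
m–sn: (294 + 64)/2371 = 0.1510; sn–y: (434 + 64)/2371 = 0.2100.
Expected DCO frequency = 0.1510 × 0.2100 ≈ 0.03171; observed = 64/2371 ≈ 0.02699.
Coefficient of coincidence = 0.02699/0.03171 ≈ 0.85.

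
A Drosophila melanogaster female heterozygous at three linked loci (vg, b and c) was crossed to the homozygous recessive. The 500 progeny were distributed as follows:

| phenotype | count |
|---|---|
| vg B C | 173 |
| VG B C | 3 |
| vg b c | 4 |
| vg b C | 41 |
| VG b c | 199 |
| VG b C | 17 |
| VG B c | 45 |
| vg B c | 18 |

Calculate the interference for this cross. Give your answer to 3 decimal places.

0.104

The two most frequent reciprocal classes, vg B C and VG b c, are the parental types, so the F1 was vg B C / VG b c.
The two rarest classes, VG B C and vg b c, are the double crossovers. Comparing them with the parentals, only the vg allele has switched, so vg is the middle locus and the order is c – vg – b.
c–vg: (35 + 7)/500 = 0.0840; vg–b: (86 + 7)/500 = 0.1860.
Expected DCO frequency = 0.0840 × 0.1860 ≈ 0.01562; observed = 7/500 ≈ 0.01400.
Coefficient of coincidence = 0.01400/0.01562 ≈ 0.896; interference = 1 − 0.896 = 0.104.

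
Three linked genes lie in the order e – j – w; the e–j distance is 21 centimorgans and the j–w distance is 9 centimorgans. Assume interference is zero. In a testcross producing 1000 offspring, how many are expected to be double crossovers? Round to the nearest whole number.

Map distances give recombination frequencies of 0.210 and 0.090 for the two intervals.
With no interference, expected double-crossover frequency = 0.210 × 0.090 = 0.01890.
Expected number = 0.01890 × 1000 = 18.90 ≈ 19.

19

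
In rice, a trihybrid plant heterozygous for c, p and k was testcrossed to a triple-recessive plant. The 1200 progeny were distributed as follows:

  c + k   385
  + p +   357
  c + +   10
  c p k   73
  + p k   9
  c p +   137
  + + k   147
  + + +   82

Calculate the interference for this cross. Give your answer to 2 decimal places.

0.57

The two most frequent reciprocal classes, + p + and c + k, are the parental types, so the F1 was + p + / c + k.
The two rarest classes, + p k and c + +, are the double crossovers. Comparing them with the parentals, only the k allele has switched, so k is the middle locus and the order is c – k – p.
c–k: (284 + 19)/1200 = 0.2525; k–p: (155 + 19)/1200 = 0.1450.
Expected DCO frequency = 0.2525 × 0.1450 ≈ 0.03661; observed = 19/1200 ≈ 0.01583.
Coefficient of coincidence = 0.01583/0.03661 ≈ 0.43; interference = 1 − 0.43 = 0.57.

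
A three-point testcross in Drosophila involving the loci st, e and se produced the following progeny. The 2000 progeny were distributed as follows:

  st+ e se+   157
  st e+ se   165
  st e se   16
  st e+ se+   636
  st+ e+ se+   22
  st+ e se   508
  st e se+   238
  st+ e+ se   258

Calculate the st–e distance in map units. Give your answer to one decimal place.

26.7 map units

The two most frequent reciprocal classes, st+ e se and st e+ se+, are the parental types, so the F1 was st+ e se / st e+ se+.
The two rarest classes, st e se and st+ e+ se+, are the double crossovers. Comparing them with the parentals, only the st allele has switched, so st is the middle locus and the order is e – st – se.
Crossovers in the e–st interval produce the single-crossover classes st+ e+ se and st e se+ (258 + 238 = 496) plus the double crossovers (38).
RF(e–st) = (496 + 38) / 2000 = 534/2000 = 0.2670 → 26.7 map units.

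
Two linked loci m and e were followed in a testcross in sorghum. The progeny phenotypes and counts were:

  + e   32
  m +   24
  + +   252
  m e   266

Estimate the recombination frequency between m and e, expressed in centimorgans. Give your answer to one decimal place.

The two most frequent classes, + + (252) and m e (266), are the parental types, so the F1 was + + / m e.
The recombinant classes are + e and m +: 32 + 24 = 56.
Recombination frequency = 56/574 = 0.0976 ≈ 9.8%, i.e. 9.8 centimorgans.

9.8 centimorgans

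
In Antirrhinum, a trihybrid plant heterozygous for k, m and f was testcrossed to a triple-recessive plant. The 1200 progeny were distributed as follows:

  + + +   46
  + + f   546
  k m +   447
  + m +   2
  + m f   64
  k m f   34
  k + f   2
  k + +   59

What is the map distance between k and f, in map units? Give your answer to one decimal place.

7.0 map units

The two most frequent reciprocal classes, + + f and k m +, are the parental types, so the F1 was + + f / k m +.
The two rarest classes, k + f and + m +, are the double crossovers. Comparing them with the parentals, only the k allele has switched, so k is the middle locus and the order is m – k – f.
Crossovers in the k–f interval produce the single-crossover classes + + + and k m f (46 + 34 = 80) plus the double crossovers (4).
RF(k–f) = (80 + 4) / 1200 = 84/1200 = 0.0700 → 7.0 map units.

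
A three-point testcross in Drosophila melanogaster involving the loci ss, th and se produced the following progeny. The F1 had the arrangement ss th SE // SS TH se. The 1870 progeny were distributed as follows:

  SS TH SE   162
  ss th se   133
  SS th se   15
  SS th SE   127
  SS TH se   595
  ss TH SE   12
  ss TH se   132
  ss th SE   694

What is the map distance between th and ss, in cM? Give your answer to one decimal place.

The two rarest classes, ss TH SE and SS th se, are the double crossovers. Comparing them with the parentals, only the th allele has switched, so th is the middle locus and the order is se – th – ss.
Crossovers in the th–ss interval produce the single-crossover classes SS th SE and ss TH se (127 + 132 = 259) plus the double crossovers (27).
RF(th–ss) = (259 + 27) / 1870 = 286/1870 = 0.1529 → 15.3 cM.

15.3 cM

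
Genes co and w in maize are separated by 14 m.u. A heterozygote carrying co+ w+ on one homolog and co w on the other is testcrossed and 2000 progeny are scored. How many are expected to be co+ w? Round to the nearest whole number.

140

A map distance of 14 m.u. corresponds to a recombination frequency of 0.140.
The F1 is co+ w+ / co w, so co+ w is a recombinant gamete class with expected frequency r/2 = 0.140/2 = 0.0700.
Expected number = 0.0700 × 2000 = 140.00 ≈ 140.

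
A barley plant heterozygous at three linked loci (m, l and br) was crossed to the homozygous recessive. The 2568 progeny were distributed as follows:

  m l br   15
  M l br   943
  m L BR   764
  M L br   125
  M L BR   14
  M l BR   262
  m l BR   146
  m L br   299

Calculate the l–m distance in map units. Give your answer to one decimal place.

The two most frequent reciprocal classes, M l br and m L BR, are the parental types, so the F1 was M l br / m L BR.
The two rarest classes, m l br and M L BR, are the double crossovers. Comparing them with the parentals, only the m allele has switched, so m is the middle locus and the order is br – m – l.
Crossovers in the m–l interval produce the single-crossover classes M L br and m l BR (125 + 146 = 271) plus the double crossovers (29).
RF(m–l) = (271 + 29) / 2568 = 300/2568 = 0.1168 → 11.7 map units.

11.7 map units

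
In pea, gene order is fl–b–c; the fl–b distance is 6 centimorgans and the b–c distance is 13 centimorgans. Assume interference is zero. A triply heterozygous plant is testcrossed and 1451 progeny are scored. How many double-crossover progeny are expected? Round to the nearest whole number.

Map distances give recombination frequencies of 0.060 and 0.130 for the two intervals.
With no interference, expected double-crossover frequency = 0.060 × 0.130 = 0.00780.
Expected number = 0.00780 × 1451 = 11.32 ≈ 11.

11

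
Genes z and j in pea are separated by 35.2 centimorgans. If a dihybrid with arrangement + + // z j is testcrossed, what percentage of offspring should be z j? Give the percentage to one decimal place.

32.4%

A map distance of 35.2 centimorgans corresponds to a recombination frequency of 0.352.
The F1 is + + / z j, so z j is a parental gamete class with expected frequency (1 − r)/2 = 0.648/2 = 0.3240.
That is 0.3240 = 32.4% of the progeny.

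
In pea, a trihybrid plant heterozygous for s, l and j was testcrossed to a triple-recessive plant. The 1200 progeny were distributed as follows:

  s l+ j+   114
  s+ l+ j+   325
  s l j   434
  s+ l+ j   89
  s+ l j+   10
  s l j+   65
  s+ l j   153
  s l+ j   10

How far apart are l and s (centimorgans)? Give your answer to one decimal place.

23.9 centimorgans

The two most frequent reciprocal classes, s l j and s+ l+ j+, are the parental types, so the F1 was s l j / s+ l+ j+.
The two rarest classes, s l+ j and s+ l j+, are the double crossovers. Comparing them with the parentals, only the l allele has switched, so l is the middle locus and the order is j – l – s.
Crossovers in the l–s interval produce the single-crossover classes s+ l j and s l+ j+ (153 + 114 = 267) plus the double crossovers (20).
RF(l–s) = (267 + 20) / 1200 = 287/1200 = 0.2392 → 23.9 centimorgans.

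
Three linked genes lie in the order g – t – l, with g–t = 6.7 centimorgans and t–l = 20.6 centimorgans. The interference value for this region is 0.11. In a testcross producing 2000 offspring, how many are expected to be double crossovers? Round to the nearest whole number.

Map distances give recombination frequencies of 0.067 and 0.206 for the two intervals.
With interference 0.11 (so coincidence = 0.89), expected double-crossover frequency = 0.067 × 0.206 × 0.89 = 0.01228.
Expected number = 0.01228 × 2000 = 24.57 ≈ 25.

25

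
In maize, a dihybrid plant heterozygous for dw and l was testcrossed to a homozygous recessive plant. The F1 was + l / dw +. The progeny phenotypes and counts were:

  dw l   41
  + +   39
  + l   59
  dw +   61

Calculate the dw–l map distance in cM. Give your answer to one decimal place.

The recombinant classes are + + and dw l: 39 + 41 = 80.
Recombination frequency = 80/200 = 0.4000 ≈ 40.0%, i.e. 40.0 cM.

40.0 cM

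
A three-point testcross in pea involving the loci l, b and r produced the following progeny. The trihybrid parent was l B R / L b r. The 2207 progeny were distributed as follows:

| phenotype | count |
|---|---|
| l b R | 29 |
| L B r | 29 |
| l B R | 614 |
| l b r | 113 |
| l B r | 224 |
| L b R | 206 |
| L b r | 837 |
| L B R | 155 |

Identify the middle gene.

The two rarest classes, l b R and L B r, are the double crossovers. Comparing them with the parentals, only the b allele has switched, so b is the middle locus and the order is r – b – l.

b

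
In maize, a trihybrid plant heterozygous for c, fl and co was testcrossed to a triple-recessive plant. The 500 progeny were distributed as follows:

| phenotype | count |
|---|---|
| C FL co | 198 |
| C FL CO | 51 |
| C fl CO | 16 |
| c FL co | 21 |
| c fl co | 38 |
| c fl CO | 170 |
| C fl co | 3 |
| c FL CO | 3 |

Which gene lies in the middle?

fl

The two most frequent reciprocal classes, c fl CO and C FL co, are the parental types, so the F1 was c fl CO / C FL co.
The two rarest classes, c FL CO and C fl co, are the double crossovers. Comparing them with the parentals, only the fl allele has switched, so fl is the middle locus and the order is co – fl – c.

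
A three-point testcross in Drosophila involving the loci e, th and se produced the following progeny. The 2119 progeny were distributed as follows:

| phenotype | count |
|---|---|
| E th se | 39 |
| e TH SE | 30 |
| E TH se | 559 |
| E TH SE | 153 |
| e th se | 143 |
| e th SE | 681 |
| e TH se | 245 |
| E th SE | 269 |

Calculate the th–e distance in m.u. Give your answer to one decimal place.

27.5 m.u.

The two most frequent reciprocal classes, e th SE and E TH se, are the parental types, so the F1 was e th SE / E TH se.
The two rarest classes, e TH SE and E th se, are the double crossovers. Comparing them with the parentals, only the th allele has switched, so th is the middle locus and the order is e – th – se.
Crossovers in the e–th interval produce the single-crossover classes E th SE and e TH se (269 + 245 = 514) plus the double crossovers (69).
RF(e–th) = (514 + 69) / 2119 = 583/2119 = 0.2751 → 27.5 m.u.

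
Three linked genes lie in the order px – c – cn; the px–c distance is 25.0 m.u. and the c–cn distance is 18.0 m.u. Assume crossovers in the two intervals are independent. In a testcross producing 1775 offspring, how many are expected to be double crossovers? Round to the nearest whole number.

80

Map distances give recombination frequencies of 0.250 and 0.180 for the two intervals.
With no interference, expected double-crossover frequency = 0.250 × 0.180 = 0.04500.
Expected number = 0.04500 × 1775 = 79.88 ≈ 80.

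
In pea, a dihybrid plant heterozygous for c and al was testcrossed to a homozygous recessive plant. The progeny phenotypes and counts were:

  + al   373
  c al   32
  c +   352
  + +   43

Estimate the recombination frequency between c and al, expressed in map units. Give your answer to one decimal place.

9.4 map units

The two most frequent classes, + al (373) and c + (352), are the parental types, so the F1 was + al / c +.
The recombinant classes are + + and c al: 43 + 32 = 75.
Recombination frequency = 75/800 = 0.0938 ≈ 9.4%, i.e. 9.4 map units.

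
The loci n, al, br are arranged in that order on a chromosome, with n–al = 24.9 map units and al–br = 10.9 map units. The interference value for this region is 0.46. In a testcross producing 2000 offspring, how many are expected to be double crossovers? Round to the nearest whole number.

Map distances give recombination frequencies of 0.249 and 0.109 for the two intervals.
With interference 0.46 (so coincidence = 0.54), expected double-crossover frequency = 0.249 × 0.109 × 0.54 = 0.01466.
Expected number = 0.01466 × 2000 = 29.31 ≈ 29.

29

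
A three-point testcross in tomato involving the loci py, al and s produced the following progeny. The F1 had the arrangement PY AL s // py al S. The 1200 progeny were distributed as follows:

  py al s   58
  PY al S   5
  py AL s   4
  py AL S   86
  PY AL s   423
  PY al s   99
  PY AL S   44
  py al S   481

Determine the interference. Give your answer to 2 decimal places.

0.50

The two rarest classes, py AL s and PY al S, are the double crossovers. Comparing them with the parentals, only the py allele has switched, so py is the middle locus and the order is al – py – s.
al–py: (185 + 9)/1200 = 0.1617; py–s: (102 + 9)/1200 = 0.0925.
Expected DCO frequency = 0.1617 × 0.0925 ≈ 0.01496; observed = 9/1200 ≈ 0.00750.
Coefficient of coincidence = 0.00750/0.01496 ≈ 0.50; interference = 1 − 0.50 = 0.50.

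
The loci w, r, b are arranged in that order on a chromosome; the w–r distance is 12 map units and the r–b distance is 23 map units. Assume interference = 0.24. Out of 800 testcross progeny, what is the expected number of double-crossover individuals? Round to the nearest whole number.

17

Map distances give recombination frequencies of 0.120 and 0.230 for the two intervals.
With interference 0.24 (so coincidence = 0.76), expected double-crossover frequency = 0.120 × 0.230 × 0.76 = 0.02098.
Expected number = 0.02098 × 800 = 16.78 ≈ 17.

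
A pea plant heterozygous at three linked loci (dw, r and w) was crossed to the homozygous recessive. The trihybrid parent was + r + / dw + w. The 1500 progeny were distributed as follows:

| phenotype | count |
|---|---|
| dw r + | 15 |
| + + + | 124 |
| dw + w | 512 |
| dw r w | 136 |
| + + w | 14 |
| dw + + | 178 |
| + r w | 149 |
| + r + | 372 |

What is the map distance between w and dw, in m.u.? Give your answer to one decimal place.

23.7 m.u.

The two rarest classes, dw r + and + + w, are the double crossovers. Comparing them with the parentals, only the dw allele has switched, so dw is the middle locus and the order is w – dw – r.
Crossovers in the w–dw interval produce the single-crossover classes + r w and dw + + (149 + 178 = 327) plus the double crossovers (29).
RF(w–dw) = (327 + 29) / 1500 = 356/1500 = 0.2373 → 23.7 m.u.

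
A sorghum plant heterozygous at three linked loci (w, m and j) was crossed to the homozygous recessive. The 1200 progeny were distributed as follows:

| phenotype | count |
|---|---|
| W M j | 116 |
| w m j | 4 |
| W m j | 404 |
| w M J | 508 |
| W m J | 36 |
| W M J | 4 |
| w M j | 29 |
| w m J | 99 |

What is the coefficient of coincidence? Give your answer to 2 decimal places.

0.59

The two most frequent reciprocal classes, W m j and w M J, are the parental types, so the F1 was W m j / w M J.
The two rarest classes, w m j and W M J, are the double crossovers. Comparing them with the parentals, only the w allele has switched, so w is the middle locus and the order is m – w – j.
m–w: (215 + 8)/1200 = 0.1858; w–j: (65 + 8)/1200 = 0.0608.
Expected DCO frequency = 0.1858 × 0.0608 ≈ 0.01130; observed = 8/1200 ≈ 0.00667.
Coefficient of coincidence = 0.00667/0.01130 ≈ 0.59.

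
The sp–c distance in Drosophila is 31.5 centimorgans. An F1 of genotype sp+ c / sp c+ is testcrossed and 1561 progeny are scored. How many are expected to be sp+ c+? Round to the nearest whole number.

A map distance of 31.5 centimorgans corresponds to a recombination frequency of 0.315.
The F1 is sp+ c / sp c+, so sp+ c+ is a recombinant gamete class with expected frequency r/2 = 0.315/2 = 0.1575.
Expected number = 0.1575 × 1561 = 245.86 ≈ 246.

246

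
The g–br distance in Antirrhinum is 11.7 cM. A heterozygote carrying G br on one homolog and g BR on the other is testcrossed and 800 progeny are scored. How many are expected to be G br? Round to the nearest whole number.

A map distance of 11.7 cM corresponds to a recombination frequency of 0.117.
The F1 is G br / g BR, so G br is a parental gamete class with expected frequency (1 − r)/2 = 0.883/2 = 0.4415.
Expected number = 0.4415 × 800 = 353.20 ≈ 353.

353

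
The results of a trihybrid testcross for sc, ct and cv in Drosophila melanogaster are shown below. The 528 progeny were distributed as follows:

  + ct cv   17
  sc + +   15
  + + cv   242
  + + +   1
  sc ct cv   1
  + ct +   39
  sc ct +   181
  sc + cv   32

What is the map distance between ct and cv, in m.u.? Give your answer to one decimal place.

The two most frequent reciprocal classes, sc ct + and + + cv, are the parental types, so the F1 was sc ct + / + + cv.
The two rarest classes, sc ct cv and + + +, are the double crossovers. Comparing them with the parentals, only the cv allele has switched, so cv is the middle locus and the order is ct – cv – sc.
Crossovers in the ct–cv interval produce the single-crossover classes sc + + and + ct cv (15 + 17 = 32) plus the double crossovers (2).
RF(ct–cv) = (32 + 2) / 528 = 34/528 = 0.0644 → 6.4 m.u.

6.4 m.u.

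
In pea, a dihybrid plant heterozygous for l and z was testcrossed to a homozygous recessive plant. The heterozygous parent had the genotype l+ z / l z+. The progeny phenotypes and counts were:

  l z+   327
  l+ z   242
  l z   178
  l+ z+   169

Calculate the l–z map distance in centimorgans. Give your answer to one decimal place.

37.9 centimorgans

The recombinant classes are l+ z+ and l z: 169 + 178 = 347.
Recombination frequency = 347/916 = 0.3788 ≈ 37.9%, i.e. 37.9 centimorgans.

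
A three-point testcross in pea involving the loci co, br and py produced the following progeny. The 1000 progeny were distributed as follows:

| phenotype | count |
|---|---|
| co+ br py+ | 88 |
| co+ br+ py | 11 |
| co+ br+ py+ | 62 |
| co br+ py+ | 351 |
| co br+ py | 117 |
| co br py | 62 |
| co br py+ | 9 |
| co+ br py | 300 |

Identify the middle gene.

br

The two most frequent reciprocal classes, co+ br py and co br+ py+, are the parental types, so the F1 was co+ br py / co br+ py+.
The two rarest classes, co+ br+ py and co br py+, are the double crossovers. Comparing them with the parentals, only the br allele has switched, so br is the middle locus and the order is co – br – py.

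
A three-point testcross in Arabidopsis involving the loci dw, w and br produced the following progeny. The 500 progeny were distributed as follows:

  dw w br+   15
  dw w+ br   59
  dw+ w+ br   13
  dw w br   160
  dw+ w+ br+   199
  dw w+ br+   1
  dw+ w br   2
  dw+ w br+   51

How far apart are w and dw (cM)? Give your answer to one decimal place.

The two most frequent reciprocal classes, dw+ w+ br+ and dw w br, are the parental types, so the F1 was dw+ w+ br+ / dw w br.
The two rarest classes, dw w+ br+ and dw+ w br, are the double crossovers. Comparing them with the parentals, only the dw allele has switched, so dw is the middle locus and the order is w – dw – br.
Crossovers in the w–dw interval produce the single-crossover classes dw+ w br+ and dw w+ br (51 + 59 = 110) plus the double crossovers (3).
RF(w–dw) = (110 + 3) / 500 = 113/500 = 0.2260 → 22.6 cM.

22.6 cM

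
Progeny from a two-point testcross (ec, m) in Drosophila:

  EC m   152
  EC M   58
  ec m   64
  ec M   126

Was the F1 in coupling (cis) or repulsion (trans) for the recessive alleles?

trans

The two most frequent classes are EC m (152) and ec M (126); these are the parental (non-recombinant) types.
So the F1 carried EC m on one chromosome and ec M on the other — the recessive alleles are on opposite chromosomes (trans / repulsion).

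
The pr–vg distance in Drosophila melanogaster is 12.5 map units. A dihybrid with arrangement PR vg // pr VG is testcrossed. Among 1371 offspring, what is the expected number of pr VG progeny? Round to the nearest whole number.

A map distance of 12.5 map units corresponds to a recombination frequency of 0.125.
The F1 is PR vg / pr VG, so pr VG is a parental gamete class with expected frequency (1 − r)/2 = 0.875/2 = 0.4375.
Expected number = 0.4375 × 1371 = 599.81 ≈ 600.

600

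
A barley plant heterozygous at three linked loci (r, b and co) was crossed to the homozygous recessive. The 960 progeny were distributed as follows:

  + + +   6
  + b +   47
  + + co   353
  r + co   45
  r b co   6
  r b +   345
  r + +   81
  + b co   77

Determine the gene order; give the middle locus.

The two most frequent reciprocal classes, r b + and + + co, are the parental types, so the F1 was r b + / + + co.
The two rarest classes, r b co and + + +, are the double crossovers. Comparing them with the parentals, only the co allele has switched, so co is the middle locus and the order is b – co – r.

co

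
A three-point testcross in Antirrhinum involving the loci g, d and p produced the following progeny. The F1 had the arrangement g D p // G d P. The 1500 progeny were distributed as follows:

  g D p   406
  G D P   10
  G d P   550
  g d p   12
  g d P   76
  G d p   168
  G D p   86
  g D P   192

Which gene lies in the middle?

d

The two rarest classes, g d p and G D P, are the double crossovers. Comparing them with the parentals, only the d allele has switched, so d is the middle locus and the order is p – d – g.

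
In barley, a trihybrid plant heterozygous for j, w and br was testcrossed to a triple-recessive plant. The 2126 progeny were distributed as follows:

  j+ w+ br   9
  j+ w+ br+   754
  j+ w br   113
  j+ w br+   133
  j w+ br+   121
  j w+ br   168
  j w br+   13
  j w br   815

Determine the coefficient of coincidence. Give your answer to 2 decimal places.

The two most frequent reciprocal classes, j w br and j+ w+ br+, are the parental types, so the F1 was j w br / j+ w+ br+.
The two rarest classes, j w br+ and j+ w+ br, are the double crossovers. Comparing them with the parentals, only the br allele has switched, so br is the middle locus and the order is w – br – j.
w–br: (301 + 22)/2126 = 0.1519; br–j: (234 + 22)/2126 = 0.1204.
Expected DCO frequency = 0.1519 × 0.1204 ≈ 0.01829; observed = 22/2126 ≈ 0.01035.
Coefficient of coincidence = 0.01035/0.01829 ≈ 0.57.

0.57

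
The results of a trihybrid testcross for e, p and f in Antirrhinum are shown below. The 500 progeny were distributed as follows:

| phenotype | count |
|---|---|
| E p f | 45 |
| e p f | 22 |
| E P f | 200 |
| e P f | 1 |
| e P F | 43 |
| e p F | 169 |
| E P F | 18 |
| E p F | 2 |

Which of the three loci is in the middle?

The two most frequent reciprocal classes, e p F and E P f, are the parental types, so the F1 was e p F / E P f.
The two rarest classes, E p F and e P f, are the double crossovers. Comparing them with the parentals, only the e allele has switched, so e is the middle locus and the order is p – e – f.

e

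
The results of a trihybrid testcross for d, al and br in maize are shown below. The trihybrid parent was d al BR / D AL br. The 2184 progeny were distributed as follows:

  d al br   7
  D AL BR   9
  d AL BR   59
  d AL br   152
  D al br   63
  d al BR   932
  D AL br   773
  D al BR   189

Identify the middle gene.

br

The two rarest classes, d al br and D AL BR, are the double crossovers. Comparing them with the parentals, only the br allele has switched, so br is the middle locus and the order is al – br – d.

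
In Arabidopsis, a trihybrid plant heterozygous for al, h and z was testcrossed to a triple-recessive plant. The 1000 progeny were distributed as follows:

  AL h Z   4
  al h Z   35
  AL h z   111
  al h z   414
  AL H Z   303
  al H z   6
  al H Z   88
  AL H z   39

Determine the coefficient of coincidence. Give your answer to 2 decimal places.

The two most frequent reciprocal classes, al h z and AL H Z, are the parental types, so the F1 was al h z / AL H Z.
The two rarest classes, al H z and AL h Z, are the double crossovers. Comparing them with the parentals, only the h allele has switched, so h is the middle locus and the order is al – h – z.
al–h: (199 + 10)/1000 = 0.2090; h–z: (74 + 10)/1000 = 0.0840.
Expected DCO frequency = 0.2090 × 0.0840 ≈ 0.01756; observed = 10/1000 ≈ 0.01000.
Coefficient of coincidence = 0.01000/0.01756 ≈ 0.57.

0.57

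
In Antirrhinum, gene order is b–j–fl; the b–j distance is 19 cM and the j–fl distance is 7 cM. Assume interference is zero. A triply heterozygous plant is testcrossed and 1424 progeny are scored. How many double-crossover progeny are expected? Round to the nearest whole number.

Map distances give recombination frequencies of 0.190 and 0.070 for the two intervals.
With no interference, expected double-crossover frequency = 0.190 × 0.070 = 0.01330.
Expected number = 0.01330 × 1424 = 18.94 ≈ 19.

19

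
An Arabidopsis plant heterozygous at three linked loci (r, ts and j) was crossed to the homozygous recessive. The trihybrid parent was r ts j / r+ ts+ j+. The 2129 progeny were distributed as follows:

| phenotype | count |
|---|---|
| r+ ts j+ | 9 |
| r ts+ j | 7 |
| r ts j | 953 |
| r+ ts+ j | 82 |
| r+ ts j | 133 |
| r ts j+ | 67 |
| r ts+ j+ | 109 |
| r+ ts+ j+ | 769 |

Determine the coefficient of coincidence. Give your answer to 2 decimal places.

0.80

The two rarest classes, r ts+ j and r+ ts j+, are the double crossovers. Comparing them with the parentals, only the ts allele has switched, so ts is the middle locus and the order is r – ts – j.
r–ts: (242 + 16)/2129 = 0.1212; ts–j: (149 + 16)/2129 = 0.0775.
Expected DCO frequency = 0.1212 × 0.0775 ≈ 0.00939; observed = 16/2129 ≈ 0.00752.
Coefficient of coincidence = 0.00752/0.00939 ≈ 0.80.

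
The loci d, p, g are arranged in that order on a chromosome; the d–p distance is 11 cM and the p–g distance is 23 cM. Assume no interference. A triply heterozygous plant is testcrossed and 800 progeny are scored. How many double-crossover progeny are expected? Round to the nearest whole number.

Map distances give recombination frequencies of 0.110 and 0.230 for the two intervals.
With no interference, expected double-crossover frequency = 0.110 × 0.230 = 0.02530.
Expected number = 0.02530 × 800 = 20.24 ≈ 20.

20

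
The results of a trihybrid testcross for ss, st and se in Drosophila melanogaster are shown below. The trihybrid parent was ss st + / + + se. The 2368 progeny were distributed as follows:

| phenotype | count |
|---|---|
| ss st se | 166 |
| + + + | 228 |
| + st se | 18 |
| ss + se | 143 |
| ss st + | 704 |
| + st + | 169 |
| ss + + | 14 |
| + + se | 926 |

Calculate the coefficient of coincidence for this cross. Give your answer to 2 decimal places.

0.52

The two rarest classes, ss + + and + st se, are the double crossovers. Comparing them with the parentals, only the st allele has switched, so st is the middle locus and the order is ss – st – se.
ss–st: (312 + 32)/2368 = 0.1453; st–se: (394 + 32)/2368 = 0.1799.
Expected DCO frequency = 0.1453 × 0.1799 ≈ 0.02614; observed = 32/2368 ≈ 0.01351.
Coefficient of coincidence = 0.01351/0.02614 ≈ 0.52.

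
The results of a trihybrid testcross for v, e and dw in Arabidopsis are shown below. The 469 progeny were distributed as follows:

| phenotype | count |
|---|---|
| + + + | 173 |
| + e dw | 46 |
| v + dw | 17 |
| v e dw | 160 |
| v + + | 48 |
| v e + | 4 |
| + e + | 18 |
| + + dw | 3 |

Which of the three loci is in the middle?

dw

The two most frequent reciprocal classes, + + + and v e dw, are the parental types, so the F1 was + + + / v e dw.
The two rarest classes, + + dw and v e +, are the double crossovers. Comparing them with the parentals, only the dw allele has switched, so dw is the middle locus and the order is v – dw – e.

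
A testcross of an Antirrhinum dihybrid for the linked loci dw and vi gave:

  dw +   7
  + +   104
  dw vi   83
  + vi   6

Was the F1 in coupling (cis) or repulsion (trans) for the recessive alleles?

cis

The two most frequent classes are + + (104) and dw vi (83); these are the parental (non-recombinant) types.
So the F1 carried + + on one chromosome and dw vi on the other — the recessive alleles are on the same chromosome (cis / coupling).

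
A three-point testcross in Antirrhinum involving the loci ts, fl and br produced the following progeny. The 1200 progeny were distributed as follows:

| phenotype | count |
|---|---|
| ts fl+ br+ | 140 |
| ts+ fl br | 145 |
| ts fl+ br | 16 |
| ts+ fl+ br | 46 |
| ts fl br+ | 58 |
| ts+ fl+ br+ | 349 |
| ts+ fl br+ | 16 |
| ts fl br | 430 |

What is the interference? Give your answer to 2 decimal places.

0.11

The two most frequent reciprocal classes, ts+ fl+ br+ and ts fl br, are the parental types, so the F1 was ts+ fl+ br+ / ts fl br.
The two rarest classes, ts+ fl br+ and ts fl+ br, are the double crossovers. Comparing them with the parentals, only the fl allele has switched, so fl is the middle locus and the order is br – fl – ts.
br–fl: (104 + 32)/1200 = 0.1133; fl–ts: (285 + 32)/1200 = 0.2642.
Expected DCO frequency = 0.1133 × 0.2642 ≈ 0.02993; observed = 32/1200 ≈ 0.02667.
Coefficient of coincidence = 0.02667/0.02993 ≈ 0.89; interference = 1 − 0.89 = 0.11.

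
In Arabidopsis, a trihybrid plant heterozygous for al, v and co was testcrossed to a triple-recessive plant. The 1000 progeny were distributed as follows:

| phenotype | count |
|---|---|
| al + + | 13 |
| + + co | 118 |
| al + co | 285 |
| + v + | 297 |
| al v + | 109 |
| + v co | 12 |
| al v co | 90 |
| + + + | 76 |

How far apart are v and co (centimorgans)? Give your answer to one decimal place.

The two most frequent reciprocal classes, + v + and al + co, are the parental types, so the F1 was + v + / al + co.
The two rarest classes, + v co and al + +, are the double crossovers. Comparing them with the parentals, only the co allele has switched, so co is the middle locus and the order is al – co – v.
Crossovers in the co–v interval produce the single-crossover classes + + + and al v co (76 + 90 = 166) plus the double crossovers (25).
RF(co–v) = (166 + 25) / 1000 = 191/1000 = 0.1910 → 19.1 centimorgans.

19.1 centimorgans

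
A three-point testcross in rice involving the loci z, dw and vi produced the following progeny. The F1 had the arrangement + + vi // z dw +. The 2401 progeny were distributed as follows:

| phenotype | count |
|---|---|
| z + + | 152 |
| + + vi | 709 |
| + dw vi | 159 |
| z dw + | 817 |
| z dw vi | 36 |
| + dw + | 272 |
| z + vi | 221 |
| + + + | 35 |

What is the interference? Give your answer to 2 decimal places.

The two rarest classes, + + + and z dw vi, are the double crossovers. Comparing them with the parentals, only the vi allele has switched, so vi is the middle locus and the order is dw – vi – z.
dw–vi: (311 + 71)/2401 = 0.1591; vi–z: (493 + 71)/2401 = 0.2349.
Expected DCO frequency = 0.1591 × 0.2349 ≈ 0.03737; observed = 71/2401 ≈ 0.02957.
Coefficient of coincidence = 0.02957/0.03737 ≈ 0.79; interference = 1 − 0.79 = 0.21.

0.21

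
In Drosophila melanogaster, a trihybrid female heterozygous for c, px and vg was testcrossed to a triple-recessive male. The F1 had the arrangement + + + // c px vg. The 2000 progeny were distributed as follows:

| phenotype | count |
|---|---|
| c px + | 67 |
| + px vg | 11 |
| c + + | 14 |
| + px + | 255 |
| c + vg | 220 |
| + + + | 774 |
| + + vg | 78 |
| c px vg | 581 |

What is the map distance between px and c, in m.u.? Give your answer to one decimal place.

25.0 m.u.

The two rarest classes, c + + and + px vg, are the double crossovers. Comparing them with the parentals, only the c allele has switched, so c is the middle locus and the order is px – c – vg.
Crossovers in the px–c interval produce the single-crossover classes + px + and c + vg (255 + 220 = 475) plus the double crossovers (25).
RF(px–c) = (475 + 25) / 2000 = 500/2000 = 0.2500 → 25.0 m.u.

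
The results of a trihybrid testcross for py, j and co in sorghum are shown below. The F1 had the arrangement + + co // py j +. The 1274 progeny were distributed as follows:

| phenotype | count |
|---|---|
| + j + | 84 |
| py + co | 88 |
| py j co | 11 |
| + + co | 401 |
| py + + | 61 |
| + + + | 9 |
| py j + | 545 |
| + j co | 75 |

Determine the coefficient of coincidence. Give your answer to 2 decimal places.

0.85

The two rarest classes, + + + and py j co, are the double crossovers. Comparing them with the parentals, only the co allele has switched, so co is the middle locus and the order is j – co – py.
j–co: (136 + 20)/1274 = 0.1224; co–py: (172 + 20)/1274 = 0.1507.
Expected DCO frequency = 0.1224 × 0.1507 ≈ 0.01845; observed = 20/1274 ≈ 0.01570.
Coefficient of coincidence = 0.01570/0.01845 ≈ 0.85.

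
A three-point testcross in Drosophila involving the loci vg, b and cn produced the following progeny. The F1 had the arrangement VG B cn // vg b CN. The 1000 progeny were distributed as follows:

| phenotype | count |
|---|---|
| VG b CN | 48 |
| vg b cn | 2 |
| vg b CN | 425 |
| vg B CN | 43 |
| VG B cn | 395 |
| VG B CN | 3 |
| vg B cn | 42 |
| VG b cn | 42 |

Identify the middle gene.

cn

The two rarest classes, VG B CN and vg b cn, are the double crossovers. Comparing them with the parentals, only the cn allele has switched, so cn is the middle locus and the order is vg – cn – b.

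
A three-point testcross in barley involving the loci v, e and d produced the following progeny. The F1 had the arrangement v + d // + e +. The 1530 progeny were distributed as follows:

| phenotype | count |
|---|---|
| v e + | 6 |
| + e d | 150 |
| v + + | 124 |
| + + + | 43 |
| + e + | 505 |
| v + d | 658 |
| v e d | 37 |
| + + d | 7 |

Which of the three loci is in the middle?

The two rarest classes, + + d and v e +, are the double crossovers. Comparing them with the parentals, only the v allele has switched, so v is the middle locus and the order is e – v – d.

v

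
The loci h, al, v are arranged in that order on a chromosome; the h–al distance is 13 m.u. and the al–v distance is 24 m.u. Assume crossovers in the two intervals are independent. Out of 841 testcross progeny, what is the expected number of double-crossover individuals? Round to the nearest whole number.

Map distances give recombination frequencies of 0.130 and 0.240 for the two intervals.
With no interference, expected double-crossover frequency = 0.130 × 0.240 = 0.03120.
Expected number = 0.03120 × 841 = 26.24 ≈ 26.

26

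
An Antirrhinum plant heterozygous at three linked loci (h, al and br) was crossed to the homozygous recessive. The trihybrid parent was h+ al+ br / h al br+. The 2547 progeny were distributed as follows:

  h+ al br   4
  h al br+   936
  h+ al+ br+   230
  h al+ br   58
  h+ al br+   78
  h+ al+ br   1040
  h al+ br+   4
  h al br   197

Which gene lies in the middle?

al

The two rarest classes, h+ al br and h al+ br+, are the double crossovers. Comparing them with the parentals, only the al allele has switched, so al is the middle locus and the order is h – al – br.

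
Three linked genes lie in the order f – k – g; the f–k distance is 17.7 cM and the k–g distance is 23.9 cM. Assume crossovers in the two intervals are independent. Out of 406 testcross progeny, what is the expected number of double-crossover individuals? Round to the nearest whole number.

Map distances give recombination frequencies of 0.177 and 0.239 for the two intervals.
With no interference, expected double-crossover frequency = 0.177 × 0.239 = 0.04230.
Expected number = 0.04230 × 406 = 17.18 ≈ 17.

17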